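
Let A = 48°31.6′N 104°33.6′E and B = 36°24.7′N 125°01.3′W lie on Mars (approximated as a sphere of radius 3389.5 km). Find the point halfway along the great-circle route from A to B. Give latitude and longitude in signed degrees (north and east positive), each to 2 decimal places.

Central angle δ = 1.4714 rad. Interpolating on the sphere with fraction f = 0.5:
P = [sin((1−f)δ)·A + sin(fδ)·B] / sin δ = 0.6744·A + 0.6744·B in Cartesian coordinates,
giving P = (-0.4238, -0.0122, 0.9057), i.e. latitude 64.92°, longitude -178.35°.

64.92°, -178.35°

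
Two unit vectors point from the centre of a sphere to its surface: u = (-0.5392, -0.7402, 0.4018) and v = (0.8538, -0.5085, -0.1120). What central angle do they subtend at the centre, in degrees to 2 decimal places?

97.41°

u·v = -0.1290; |u| = 1.0000, |v| = 1.0000.
cos θ = (u·v)/(|u||v|) = -0.1290, so θ = 97.41°.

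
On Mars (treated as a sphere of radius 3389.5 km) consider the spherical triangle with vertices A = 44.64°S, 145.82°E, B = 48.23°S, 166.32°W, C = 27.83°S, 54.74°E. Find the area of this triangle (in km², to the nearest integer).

Side lengths (central angles): a = 1.6669, b = 1.2491, c = 0.5697 rad; semiperimeter s = 1.7429.
By l'Huilier's theorem, tan(E/4) = √[tan(s/2) tan((s−a)/2) tan((s−b)/2) tan((s−c)/2)], giving spherical excess E = 0.3470 rad.
Area = E·R² = 0.3470 × (3389.5)² ≈ 3986338 km².

3986338 km²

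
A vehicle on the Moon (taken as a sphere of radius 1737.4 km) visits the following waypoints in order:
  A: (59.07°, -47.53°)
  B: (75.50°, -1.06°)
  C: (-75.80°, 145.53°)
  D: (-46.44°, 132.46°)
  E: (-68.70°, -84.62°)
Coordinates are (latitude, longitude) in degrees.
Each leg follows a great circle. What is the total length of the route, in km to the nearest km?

8688 km

Leg A→B: central angle 0.4050 rad, distance 703.6 km.
Leg B→C: central angle 2.9989 rad, distance 5210.3 km.
Leg C→D: central angle 0.5213 rad, distance 905.7 km.
Leg D→E: central angle 1.0753 rad, distance 1868.3 km.
Total: 703.6 + 5210.3 + 905.7 + 1868.3 ≈ 8688 km.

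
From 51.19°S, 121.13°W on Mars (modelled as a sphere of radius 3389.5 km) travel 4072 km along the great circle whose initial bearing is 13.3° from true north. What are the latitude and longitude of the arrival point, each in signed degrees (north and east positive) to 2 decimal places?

16.70°, -108.19°

Angular distance δ = d/R = 4072/3389.5 = 1.20136 rad; initial bearing θ = 0.2321 rad.
sin φ₂ = sin φ₁ cos δ + cos φ₁ sin δ cos θ = (-0.7792)(0.3611) + (0.6267)(0.9325)(0.9732) = 0.2874, so φ₂ = 16.70°.
Δλ = atan2(sin θ sin δ cos φ₁, cos δ − sin φ₁ sin φ₂) = atan2(0.1345, 0.5850) = 12.943°.
λ₂ = -121.130° + 12.943° = -108.19°.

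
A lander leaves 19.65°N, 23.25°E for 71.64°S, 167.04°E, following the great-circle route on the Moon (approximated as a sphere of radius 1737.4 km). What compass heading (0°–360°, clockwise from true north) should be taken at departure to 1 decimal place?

167.0°

With φ₁ = 0.3430, φ₂ = -1.2504, Δλ = 2.5096 rad, the forward-azimuth formula gives
θ = atan2( sin Δλ cos φ₂ , cos φ₁ sin φ₂ − sin φ₁ cos φ₂ cos Δλ ) = atan2(0.1861, -0.8084) = 167.04°.
So the initial bearing is 167.0°.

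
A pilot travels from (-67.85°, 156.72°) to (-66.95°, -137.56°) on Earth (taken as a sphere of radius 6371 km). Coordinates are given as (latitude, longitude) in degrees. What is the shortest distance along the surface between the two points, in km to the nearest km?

2678 km

With latitudes φ₁ = -67.850°, φ₂ = -66.950° and longitude difference Δλ = 65.720°:
Haversine: a = sin²(Δφ/2) + cos φ₁ cos φ₂ sin²(Δλ/2) = 0.0001 + (0.3770)(0.3915)(0.2944) = 0.04352.
Central angle c = 2·arcsin(√a) = 0.42032 rad.
Distance = R·c = 6371 × 0.4203 ≈ 2678 km.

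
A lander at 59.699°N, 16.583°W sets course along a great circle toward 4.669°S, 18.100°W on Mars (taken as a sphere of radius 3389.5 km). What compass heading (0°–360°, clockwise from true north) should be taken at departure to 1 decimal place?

With φ₁ = 1.0419, φ₂ = -0.0815, Δλ = -0.0265 rad, the forward-azimuth formula gives
θ = atan2( sin Δλ cos φ₂ , cos φ₁ sin φ₂ − sin φ₁ cos φ₂ cos Δλ ) = atan2(-0.0264, -0.9013) = -178.32°.
Adding 360° brings this into [0°, 360°): 181.7°.

181.7°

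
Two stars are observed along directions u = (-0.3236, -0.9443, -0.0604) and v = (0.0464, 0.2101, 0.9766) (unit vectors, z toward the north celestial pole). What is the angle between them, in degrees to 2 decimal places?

105.81°

u·v = -0.2724; |u| = 1.0000, |v| = 1.0000.
cos θ = (u·v)/(|u||v|) = -0.2724, so θ = 105.81°.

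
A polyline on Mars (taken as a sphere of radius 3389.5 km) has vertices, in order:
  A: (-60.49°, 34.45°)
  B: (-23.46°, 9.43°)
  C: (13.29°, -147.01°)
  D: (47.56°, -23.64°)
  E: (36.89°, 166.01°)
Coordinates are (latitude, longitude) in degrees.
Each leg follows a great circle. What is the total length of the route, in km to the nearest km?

Leg A→B: central angle 0.7137 rad, distance 2419.2 km.
Leg B→C: central angle 2.7138 rad, distance 9198.3 km.
Leg C→D: central angle 1.7636 rad, distance 5977.7 km.
Leg D→E: central angle 1.6600 rad, distance 5626.5 km.
Total: 2419.2 + 9198.3 + 5977.7 + 5626.5 ≈ 23222 km.

23222 km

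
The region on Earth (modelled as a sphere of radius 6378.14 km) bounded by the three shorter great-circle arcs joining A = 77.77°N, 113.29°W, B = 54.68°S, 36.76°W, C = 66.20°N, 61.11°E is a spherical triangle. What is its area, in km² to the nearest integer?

74614293 km²

Side lengths (central angles): a = 2.4631, b = 0.6281, c = 2.4479 rad; semiperimeter s = 2.7696.
By l'Huilier's theorem, tan(E/4) = √[tan(s/2) tan((s−a)/2) tan((s−b)/2) tan((s−c)/2)], giving spherical excess E = 1.8341 rad.
Area = E·R² = 1.8341 × (6378.14)² ≈ 74614293 km².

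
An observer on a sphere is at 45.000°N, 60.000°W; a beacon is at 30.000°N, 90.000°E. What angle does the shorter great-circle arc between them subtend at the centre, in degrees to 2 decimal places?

100.18°

In radians: φ₁ = 0.7854, φ₂ = 0.5236, Δλ = 150.000° = 2.6180 rad.
Haversine: a = sin²(Δφ/2) + cos φ₁ cos φ₂ sin²(Δλ/2) = 0.0170 + (0.7071)(0.8660)(0.9330) = 0.58839.
Central angle c = 2·arcsin(√a) = 1.74851 rad.
So the angular separation is 100.18°.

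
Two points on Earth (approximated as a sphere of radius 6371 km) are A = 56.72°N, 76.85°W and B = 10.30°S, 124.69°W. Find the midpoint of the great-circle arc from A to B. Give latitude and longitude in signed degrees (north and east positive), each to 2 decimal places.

The central angle between A and B is δ = 1.3563 rad.
With f = 0.5, the slerp weights are sin((1−f)δ)/sin δ = 0.6421 and sin(fδ)/sin δ = 0.6421.
Weighted sum of the unit vectors: (0.6421)·(0.1248,-0.5343,0.8360) + (0.6421)·(-0.5600,-0.8090,-0.1788) = (-0.2794, -0.8625, 0.4220).
Converting back: φ = atan2(z, √(x²+y²)) = 24.96°, λ = atan2(y, x) = -107.95°.

24.96°, -107.95°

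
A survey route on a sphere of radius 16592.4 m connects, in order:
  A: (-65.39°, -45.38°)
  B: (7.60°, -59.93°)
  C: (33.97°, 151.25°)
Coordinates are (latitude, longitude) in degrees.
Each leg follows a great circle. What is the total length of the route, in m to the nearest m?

58726 m

Leg A→B: central angle 1.2877 rad, distance 21366.5 m.
Leg B→C: central angle 2.2516 rad, distance 37359.0 m.
Total: 21366.5 + 37359.0 ≈ 58726 m.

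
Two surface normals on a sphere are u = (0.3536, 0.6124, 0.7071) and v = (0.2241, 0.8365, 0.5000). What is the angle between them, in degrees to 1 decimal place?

u·v = 0.9451; |u| = 1.0000, |v| = 1.0000.
cos θ = (u·v)/(|u||v|) = 0.9451, so θ = 19.1°.

19.1°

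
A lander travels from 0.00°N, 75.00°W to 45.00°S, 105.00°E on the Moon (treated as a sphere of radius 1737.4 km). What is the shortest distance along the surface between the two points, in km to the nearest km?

With latitudes φ₁ = 0.000°, φ₂ = -45.000° and longitude difference Δλ = -180.000°:
cos c = sin φ₁ sin φ₂ + cos φ₁ cos φ₂ cos Δλ = (0.0000)(-0.7071) + (1.0000)(0.7071)(-1.0000) = -0.70711,
so c = arccos(-0.70711) = 2.35619 rad.
Distance = R·c = 1737.4 × 2.3562 ≈ 4094 km.

4094 km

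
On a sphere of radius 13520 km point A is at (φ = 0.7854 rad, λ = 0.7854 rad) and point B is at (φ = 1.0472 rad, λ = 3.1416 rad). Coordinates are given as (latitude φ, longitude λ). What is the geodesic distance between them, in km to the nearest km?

In radians: φ₁ = 0.7854, φ₂ = 1.0472, Δλ = 135.000° = 2.3562 rad.
Haversine: a = sin²(Δφ/2) + cos φ₁ cos φ₂ sin²(Δλ/2) = 0.0170 + (0.7071)(0.5000)(0.8536) = 0.31881.
Central angle c = 2·arcsin(√a) = 1.19998 rad.
Distance = R·c = 13520 × 1.2000 ≈ 16224 km.

16224 km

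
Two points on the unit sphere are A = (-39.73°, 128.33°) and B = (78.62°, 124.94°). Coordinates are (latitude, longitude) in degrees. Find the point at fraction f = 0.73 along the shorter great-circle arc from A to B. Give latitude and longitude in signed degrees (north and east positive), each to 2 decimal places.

The central angle between A and B is δ = 2.0659 rad.
With f = 0.73, the slerp weights are sin((1−f)δ)/sin δ = 0.6015 and sin(fδ)/sin δ = 1.1342.
Weighted sum of the unit vectors: (0.6015)·(-0.4770,0.6033,-0.6392) + (1.1342)·(-0.1130,0.1617,0.9803) = (-0.4151, 0.5464, 0.7274).
Converting back: φ = atan2(z, √(x²+y²)) = 46.67°, λ = atan2(y, x) = 127.22°.

46.67°, 127.22°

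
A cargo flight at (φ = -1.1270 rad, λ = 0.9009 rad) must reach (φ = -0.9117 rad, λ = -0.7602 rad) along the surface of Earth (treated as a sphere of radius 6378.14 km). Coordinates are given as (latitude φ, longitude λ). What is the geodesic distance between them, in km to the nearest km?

In radians: φ₁ = -1.1270, φ₂ = -0.9117, Δλ = -95.174° = -1.6611 rad.
cos c = sin φ₁ sin φ₂ + cos φ₁ cos φ₂ cos Δλ = (-0.9031)(-0.7905) + (0.4294)(0.6124)(-0.0902) = 0.69025,
so c = arccos(0.69025) = 0.80896 rad.
Distance = R·c = 6378.14 × 0.8090 ≈ 5160 km.

5160 km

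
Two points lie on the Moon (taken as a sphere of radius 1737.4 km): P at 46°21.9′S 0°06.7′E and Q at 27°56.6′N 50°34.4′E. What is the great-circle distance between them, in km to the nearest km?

2644 km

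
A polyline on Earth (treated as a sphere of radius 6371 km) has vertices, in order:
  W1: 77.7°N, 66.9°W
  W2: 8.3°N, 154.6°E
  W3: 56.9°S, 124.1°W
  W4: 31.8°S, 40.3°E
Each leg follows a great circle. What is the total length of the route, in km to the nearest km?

Leg W1→W2: central angle 1.5876 rad, distance 10114.8 km.
Leg W2→W3: central angle 1.6100 rad, distance 10257.3 km.
Leg W3→W4: central angle 1.5764 rad, distance 10043.2 km.
Total: 10114.8 + 10257.3 + 10043.2 ≈ 30415 km.

30415 km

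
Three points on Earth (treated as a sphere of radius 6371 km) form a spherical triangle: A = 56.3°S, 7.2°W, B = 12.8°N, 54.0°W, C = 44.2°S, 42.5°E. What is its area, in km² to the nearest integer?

16554342 km²

Side lengths (central angles): a = 1.8066, b = 0.5785, c = 1.3836 rad; semiperimeter s = 1.8844.
By l'Huilier's theorem, tan(E/4) = √[tan(s/2) tan((s−a)/2) tan((s−b)/2) tan((s−c)/2)], giving spherical excess E = 0.4078 rad.
Area = E·R² = 0.4078 × (6371)² ≈ 16554342 km².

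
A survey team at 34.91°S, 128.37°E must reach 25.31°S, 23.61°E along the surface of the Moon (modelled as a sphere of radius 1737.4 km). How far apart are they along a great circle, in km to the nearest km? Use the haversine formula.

With latitudes φ₁ = -34.910°, φ₂ = -25.310° and longitude difference Δλ = -104.760°:
Haversine: a = sin²(Δφ/2) + cos φ₁ cos φ₂ sin²(Δλ/2) = 0.0070 + (0.8201)(0.9040)(0.6274) = 0.47210.
Central angle c = 2·arcsin(√a) = 1.51497 rad.
Distance = R·c = 1737.4 × 1.5150 ≈ 2632 km.

2632 km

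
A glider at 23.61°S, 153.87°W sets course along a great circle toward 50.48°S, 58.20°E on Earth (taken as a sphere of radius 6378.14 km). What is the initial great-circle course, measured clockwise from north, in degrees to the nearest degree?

Δλ = -147.930° = -2.5819 rad.
y = sin Δλ · cos φ₂ = (-0.5310)(0.6363) = -0.3379
x = cos φ₁ sin φ₂ − sin φ₁ cos φ₂ cos Δλ = (0.9163)(-0.7714) − (-0.4005)(0.6363)(-0.8474) = -0.9228
θ = atan2(y, x) = -159.89°; adding 360° gives 200°.

200°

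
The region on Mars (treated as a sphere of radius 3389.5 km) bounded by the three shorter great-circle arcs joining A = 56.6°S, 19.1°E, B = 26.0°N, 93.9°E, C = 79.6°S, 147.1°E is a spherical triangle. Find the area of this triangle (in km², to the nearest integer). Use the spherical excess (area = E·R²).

10922875 km²

Side lengths (central angles): a = 1.9113, b = 0.7076, c = 1.8093 rad; semiperimeter s = 2.2141.
By l'Huilier's theorem, tan(E/4) = √[tan(s/2) tan((s−a)/2) tan((s−b)/2) tan((s−c)/2)], giving spherical excess E = 0.9507 rad.
Area = E·R² = 0.9507 × (3389.5)² ≈ 10922875 km².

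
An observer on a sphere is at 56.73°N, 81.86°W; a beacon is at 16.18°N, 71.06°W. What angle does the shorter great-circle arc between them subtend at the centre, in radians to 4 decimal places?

0.7220 rad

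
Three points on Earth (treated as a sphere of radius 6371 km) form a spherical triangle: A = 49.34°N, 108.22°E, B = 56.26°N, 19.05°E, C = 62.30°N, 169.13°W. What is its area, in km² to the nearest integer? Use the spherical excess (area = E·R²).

Side lengths (central angles): a = 1.0693, b = 0.7807, c = 0.8814 rad; semiperimeter s = 1.3657.
By l'Huilier's theorem, tan(E/4) = √[tan(s/2) tan((s−a)/2) tan((s−b)/2) tan((s−c)/2)], giving spherical excess E = 0.3790 rad.
Area = E·R² = 0.3790 × (6371)² ≈ 15385137 km².

15385137 km²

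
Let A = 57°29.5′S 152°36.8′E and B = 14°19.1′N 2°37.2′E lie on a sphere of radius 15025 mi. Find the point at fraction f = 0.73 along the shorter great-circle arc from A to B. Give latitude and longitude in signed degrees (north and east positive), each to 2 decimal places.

-18.86°, 15.28°

Central angle δ = 2.2909 rad. Interpolating on the sphere with fraction f = 0.73:
P = [sin((1−f)δ)·A + sin(fδ)·B] / sin δ = 0.7714·A + 1.3234·B in Cartesian coordinates,
giving P = (0.9129, 0.2493, -0.3232), i.e. latitude -18.86°, longitude 15.28°.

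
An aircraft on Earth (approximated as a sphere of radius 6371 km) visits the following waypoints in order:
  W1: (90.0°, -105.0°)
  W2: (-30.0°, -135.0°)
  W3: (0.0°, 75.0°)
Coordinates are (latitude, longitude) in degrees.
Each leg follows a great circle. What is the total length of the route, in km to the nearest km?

Leg W1→W2: central angle 2.0944 rad, distance 13343.4 km.
Leg W2→W3: central angle 2.4189 rad, distance 15410.5 km.
Total: 13343.4 + 15410.5 ≈ 28754 km.

28754 km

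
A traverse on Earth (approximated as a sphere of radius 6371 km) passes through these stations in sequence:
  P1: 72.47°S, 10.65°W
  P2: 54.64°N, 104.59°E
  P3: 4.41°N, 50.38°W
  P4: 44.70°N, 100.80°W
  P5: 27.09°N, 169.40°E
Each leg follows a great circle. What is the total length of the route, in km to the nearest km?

44104 km

Leg P1→P2: central angle 2.5906 rad, distance 16504.5 km.
Leg P2→P3: central angle 2.0489 rad, distance 13053.6 km.
Leg P3→P4: central angle 1.0407 rad, distance 6630.2 km.
Leg P4→P5: central angle 1.2424 rad, distance 7915.3 km.
Total: 16504.5 + 13053.6 + 6630.2 + 7915.3 ≈ 44104 km.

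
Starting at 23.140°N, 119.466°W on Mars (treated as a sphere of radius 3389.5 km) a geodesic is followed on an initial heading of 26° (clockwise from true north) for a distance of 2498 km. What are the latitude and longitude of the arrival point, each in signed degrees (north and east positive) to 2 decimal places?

Angular distance δ = d/R = 2498/3389.5 = 0.73698 rad; initial bearing θ = 0.4538 rad.
sin φ₂ = sin φ₁ cos δ + cos φ₁ sin δ cos θ = (0.3930)(0.7405) + (0.9195)(0.6721)(0.8988) = 0.8464, so φ₂ = 57.83°.
Δλ = atan2(sin θ sin δ cos φ₁, cos δ − sin φ₁ sin φ₂) = atan2(0.2709, 0.4079) = 33.592°.
λ₂ = -119.466° + 33.592° = -85.87°.

57.83°, -85.87°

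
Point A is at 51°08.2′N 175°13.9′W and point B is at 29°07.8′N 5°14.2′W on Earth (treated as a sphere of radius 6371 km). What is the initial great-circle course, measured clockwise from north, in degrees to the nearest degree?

Δλ = 169.995° = 2.9670 rad.
y = sin Δλ · cos φ₂ = (0.1737)(0.8735) = 0.1518
x = cos φ₁ sin φ₂ − sin φ₁ cos φ₂ cos Δλ = (0.6275)(0.4868) − (0.7786)(0.8735)(-0.9848) = 0.9753
θ = atan2(y, x) = 8.84°, so the bearing is 9°.

9°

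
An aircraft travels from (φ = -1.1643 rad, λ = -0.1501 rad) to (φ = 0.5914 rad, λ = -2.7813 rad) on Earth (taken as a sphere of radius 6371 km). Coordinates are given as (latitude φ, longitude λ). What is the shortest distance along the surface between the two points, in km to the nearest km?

With latitudes φ₁ = -66.709°, φ₂ = 33.885° and longitude difference Δλ = -150.757°:
Haversine: a = sin²(Δφ/2) + cos φ₁ cos φ₂ sin²(Δλ/2) = 0.5919 + (0.3954)(0.8302)(0.9363) = 0.89925.
Central angle c = 2·arcsin(√a) = 2.49559 rad.
Distance = R·c = 6371 × 2.4956 ≈ 15899 km.

15899 km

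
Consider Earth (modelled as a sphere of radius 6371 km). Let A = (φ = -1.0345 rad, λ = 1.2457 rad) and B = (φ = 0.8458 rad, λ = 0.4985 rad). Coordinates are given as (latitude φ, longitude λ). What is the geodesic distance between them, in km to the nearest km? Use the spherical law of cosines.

Let φ₁ = -1.0345 rad, φ₂ = 0.8458 rad, and Δλ = -0.7472 rad.
cos c = sin φ₁ sin φ₂ + cos φ₁ cos φ₂ cos Δλ = (-0.8596)(0.7485) + (0.5110)(0.6631)(0.7336) = -0.39485,
so c = arccos(-0.39485) = 1.97670 rad.
Distance = R·c = 6371 × 1.9767 ≈ 12594 km.

12594 km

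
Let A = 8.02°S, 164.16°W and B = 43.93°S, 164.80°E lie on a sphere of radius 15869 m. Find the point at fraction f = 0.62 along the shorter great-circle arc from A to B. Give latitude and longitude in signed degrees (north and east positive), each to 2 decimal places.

-31.13°, 179.16°

Central angle δ = 0.7844 rad. Interpolating on the sphere with fraction f = 0.62:
P = [sin((1−f)δ)·A + sin(fδ)·B] / sin δ = 0.4157·A + 0.6616·B in Cartesian coordinates,
giving P = (-0.8559, 0.0126, -0.5170), i.e. latitude -31.13°, longitude 179.16°.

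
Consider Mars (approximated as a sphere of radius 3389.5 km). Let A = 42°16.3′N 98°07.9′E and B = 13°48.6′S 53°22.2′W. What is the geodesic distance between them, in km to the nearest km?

Let φ₁ = 0.7378 rad, φ₂ = -0.2410 rad, and Δλ = -2.6442 rad.
cos c = sin φ₁ sin φ₂ + cos φ₁ cos φ₂ cos Δλ = (0.6726)(-0.2387) + (0.7400)(0.9711)(-0.8788) = -0.79207,
so c = arccos(-0.79207) = 2.48498 rad.
Distance = R·c = 3389.5 × 2.4850 ≈ 8423 km.

8423 km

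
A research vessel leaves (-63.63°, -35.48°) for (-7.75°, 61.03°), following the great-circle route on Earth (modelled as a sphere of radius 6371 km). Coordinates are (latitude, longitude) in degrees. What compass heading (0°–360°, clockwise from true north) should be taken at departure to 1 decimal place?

99.3°

With φ₁ = -1.1106, φ₂ = -0.1353, Δλ = 1.6844 rad, the forward-azimuth formula gives
θ = atan2( sin Δλ cos φ₂ , cos φ₁ sin φ₂ − sin φ₁ cos φ₂ cos Δλ ) = atan2(0.9845, -0.1605) = 99.26°.
So the initial bearing is 99.3°.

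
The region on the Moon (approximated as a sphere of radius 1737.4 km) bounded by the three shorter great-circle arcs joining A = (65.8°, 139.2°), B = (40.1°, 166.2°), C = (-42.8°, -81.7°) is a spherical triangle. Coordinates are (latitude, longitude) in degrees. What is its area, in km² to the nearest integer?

3587886 km²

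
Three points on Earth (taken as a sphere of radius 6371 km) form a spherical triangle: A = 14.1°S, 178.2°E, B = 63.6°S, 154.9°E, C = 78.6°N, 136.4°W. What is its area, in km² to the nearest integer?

7909325 km²

Side lengths (central angles): a = 2.5795, b = 1.6752, c = 0.9093 rad; semiperimeter s = 2.5820.
By l'Huilier's theorem, tan(E/4) = √[tan(s/2) tan((s−a)/2) tan((s−b)/2) tan((s−c)/2)], giving spherical excess E = 0.1949 rad.
Area = E·R² = 0.1949 × (6371)² ≈ 7909325 km².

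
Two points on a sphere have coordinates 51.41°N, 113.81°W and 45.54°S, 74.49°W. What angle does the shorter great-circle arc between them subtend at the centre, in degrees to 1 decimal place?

102.7°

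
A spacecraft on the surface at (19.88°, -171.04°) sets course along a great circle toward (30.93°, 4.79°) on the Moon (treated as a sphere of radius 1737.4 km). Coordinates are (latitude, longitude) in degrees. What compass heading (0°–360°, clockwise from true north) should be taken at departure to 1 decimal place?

With φ₁ = 0.3470, φ₂ = 0.5398, Δλ = 3.0688 rad, the forward-azimuth formula gives
θ = atan2( sin Δλ cos φ₂ , cos φ₁ sin φ₂ − sin φ₁ cos φ₂ cos Δλ ) = atan2(0.0624, 0.7743) = 4.61°.
So the initial bearing is 4.6°.

4.6°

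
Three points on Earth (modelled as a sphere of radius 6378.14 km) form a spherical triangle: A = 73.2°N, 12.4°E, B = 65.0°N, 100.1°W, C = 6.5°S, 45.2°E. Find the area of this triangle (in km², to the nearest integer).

Side lengths (central angles): a = 2.0351, b = 1.4374, c = 0.6078 rad; semiperimeter s = 2.0402.
By l'Huilier's theorem, tan(E/4) = √[tan(s/2) tan((s−a)/2) tan((s−b)/2) tan((s−c)/2)], giving spherical excess E = 0.1334 rad.
Area = E·R² = 0.1334 × (6378.14)² ≈ 5427879 km².

5427879 km²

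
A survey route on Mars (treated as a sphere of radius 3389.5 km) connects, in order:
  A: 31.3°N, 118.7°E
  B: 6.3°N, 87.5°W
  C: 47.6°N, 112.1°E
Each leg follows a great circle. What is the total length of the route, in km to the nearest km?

Leg A→B: central angle 2.3533 rad, distance 7976.4 km.
Leg B→C: central angle 2.1536 rad, distance 7299.6 km.
Total: 7976.4 + 7299.6 ≈ 15276 km.

15276 km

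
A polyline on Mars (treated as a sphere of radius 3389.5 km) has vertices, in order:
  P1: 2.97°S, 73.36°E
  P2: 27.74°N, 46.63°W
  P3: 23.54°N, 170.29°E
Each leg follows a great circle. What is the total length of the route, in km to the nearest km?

13922 km

Leg P1→P2: central angle 2.0555 rad, distance 6967.0 km.
Leg P2→P3: central angle 2.0520 rad, distance 6955.1 km.
Total: 6967.0 + 6955.1 ≈ 13922 km.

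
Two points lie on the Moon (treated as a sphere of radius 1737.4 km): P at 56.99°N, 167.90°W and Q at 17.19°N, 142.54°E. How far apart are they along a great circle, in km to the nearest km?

1643 km

With latitudes φ₁ = 56.990°, φ₂ = 17.190° and longitude difference Δλ = -49.560°:
Haversine: a = sin²(Δφ/2) + cos φ₁ cos φ₂ sin²(Δλ/2) = 0.1159 + (0.5448)(0.9553)(0.1757) = 0.20729.
Central angle c = 2·arcsin(√a) = 0.94539 rad.
Distance = R·c = 1737.4 × 0.9454 ≈ 1643 km.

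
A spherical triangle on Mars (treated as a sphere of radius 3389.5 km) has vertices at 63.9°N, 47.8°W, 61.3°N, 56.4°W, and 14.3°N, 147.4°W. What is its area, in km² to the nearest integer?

555186 km²

Side lengths (central angles): a = 1.3607, b = 1.4195, c = 0.0825 rad; semiperimeter s = 1.4314.
By l'Huilier's theorem, tan(E/4) = √[tan(s/2) tan((s−a)/2) tan((s−b)/2) tan((s−c)/2)], giving spherical excess E = 0.0483 rad.
Area = E·R² = 0.0483 × (3389.5)² ≈ 555186 km².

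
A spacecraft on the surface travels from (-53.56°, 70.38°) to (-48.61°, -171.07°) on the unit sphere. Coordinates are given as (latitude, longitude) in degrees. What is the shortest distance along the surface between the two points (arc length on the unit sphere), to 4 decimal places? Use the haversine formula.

1.1419

In radians: φ₁ = -0.9348, φ₂ = -0.8484, Δλ = 118.550° = 2.0691 rad.
Haversine: a = sin²(Δφ/2) + cos φ₁ cos φ₂ sin²(Δλ/2) = 0.0019 + (0.5940)(0.6612)(0.7390) = 0.29208.
Central angle c = 2·arcsin(√a) = 1.14192 rad.
On the unit sphere the arc length equals the central angle: 1.1419.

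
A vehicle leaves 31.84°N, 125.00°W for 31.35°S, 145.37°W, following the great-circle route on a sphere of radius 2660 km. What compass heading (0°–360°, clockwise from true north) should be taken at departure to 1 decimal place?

199.0°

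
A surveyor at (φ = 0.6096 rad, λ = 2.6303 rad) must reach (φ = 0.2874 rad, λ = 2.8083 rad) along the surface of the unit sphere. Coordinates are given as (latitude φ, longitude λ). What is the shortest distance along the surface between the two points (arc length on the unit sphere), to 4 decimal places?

With latitudes φ₁ = 34.928°, φ₂ = 16.467° and longitude difference Δλ = 10.199°:
cos c = sin φ₁ sin φ₂ + cos φ₁ cos φ₂ cos Δλ = (0.5725)(0.2835) + (0.8199)(0.9590)(0.9842) = 0.93612,
so c = arccos(0.93612) = 0.35937 rad.
On the unit sphere the arc length equals the central angle: 0.3594.

0.3594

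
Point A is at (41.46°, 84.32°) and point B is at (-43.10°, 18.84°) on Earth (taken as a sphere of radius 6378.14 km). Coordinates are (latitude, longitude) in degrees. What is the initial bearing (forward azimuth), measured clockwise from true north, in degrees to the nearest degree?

223°

Δλ = -65.480° = -1.1428 rad.
y = sin Δλ · cos φ₂ = (-0.9098)(0.7302) = -0.6643
x = cos φ₁ sin φ₂ − sin φ₁ cos φ₂ cos Δλ = (0.7494)(-0.6833) − (0.6621)(0.7302)(0.4150) = -0.7127
θ = atan2(y, x) = -137.01°; adding 360° gives 223°.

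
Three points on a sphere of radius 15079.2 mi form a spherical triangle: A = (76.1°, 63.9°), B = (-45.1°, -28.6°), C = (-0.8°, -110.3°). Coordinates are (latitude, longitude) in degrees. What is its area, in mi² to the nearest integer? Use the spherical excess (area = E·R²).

Side lengths (central angles): a = 1.4588, b = 1.8261, c = 2.3392 rad; semiperimeter s = 2.8120.
By l'Huilier's theorem, tan(E/4) = √[tan(s/2) tan((s−a)/2) tan((s−b)/2) tan((s−c)/2)], giving spherical excess E = 2.6760 rad.
Area = E·R² = 2.6760 × (15079.2)² ≈ 608475786 mi².

608475786 mi²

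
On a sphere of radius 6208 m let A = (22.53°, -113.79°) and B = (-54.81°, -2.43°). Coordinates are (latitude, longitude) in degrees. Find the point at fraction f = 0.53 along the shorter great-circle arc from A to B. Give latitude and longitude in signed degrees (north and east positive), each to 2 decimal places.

Central angle δ = 2.1025 rad. Interpolating on the sphere with fraction f = 0.53:
P = [sin((1−f)δ)·A + sin(fδ)·B] / sin δ = 0.9688·A + 1.0414·B in Cartesian coordinates,
giving P = (0.2386, -0.8443, -0.4799), i.e. latitude -28.68°, longitude -74.22°.

-28.68°, -74.22°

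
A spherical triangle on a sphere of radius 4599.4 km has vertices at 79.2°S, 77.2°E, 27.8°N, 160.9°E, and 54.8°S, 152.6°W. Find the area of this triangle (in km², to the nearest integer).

16993857 km²

Side lengths (central angles): a = 1.6009, b = 0.7481, c = 2.0263 rad; semiperimeter s = 2.1877.
By l'Huilier's theorem, tan(E/4) = √[tan(s/2) tan((s−a)/2) tan((s−b)/2) tan((s−c)/2)], giving spherical excess E = 0.8033 rad.
Area = E·R² = 0.8033 × (4599.4)² ≈ 16993857 km².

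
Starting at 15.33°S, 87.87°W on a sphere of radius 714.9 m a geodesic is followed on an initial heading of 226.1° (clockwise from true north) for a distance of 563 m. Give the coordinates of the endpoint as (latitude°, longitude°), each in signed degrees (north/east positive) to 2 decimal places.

-41.33°, -130.71°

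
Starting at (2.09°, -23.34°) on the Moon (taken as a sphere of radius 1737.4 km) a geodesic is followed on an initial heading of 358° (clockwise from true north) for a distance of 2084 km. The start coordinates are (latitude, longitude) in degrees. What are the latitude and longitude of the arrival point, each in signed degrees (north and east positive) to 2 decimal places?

Angular distance δ = d/R = 2084/1737.4 = 1.19949 rad; initial bearing θ = 6.2483 rad.
sin φ₂ = sin φ₁ cos δ + cos φ₁ sin δ cos θ = (0.0365)(0.3628) + (0.9993)(0.9319)(0.9994) = 0.9439, so φ₂ = 70.72°.
Δλ = atan2(sin θ sin δ cos φ₁, cos δ − sin φ₁ sin φ₂) = atan2(-0.0325, 0.3284) = -5.652°.
λ₂ = -23.340° − 5.652° = -28.99°.

70.72°, -28.99°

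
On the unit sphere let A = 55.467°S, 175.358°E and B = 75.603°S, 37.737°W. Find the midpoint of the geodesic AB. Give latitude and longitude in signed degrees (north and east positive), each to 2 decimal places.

Central angle δ = 0.8232 rad. Interpolating on the sphere with fraction f = 0.5:
P = [sin((1−f)δ)·A + sin(fδ)·B] / sin δ = 0.5456·A + 0.5456·B in Cartesian coordinates,
giving P = (-0.2010, -0.0580, -0.9779), i.e. latitude -77.93°, longitude -163.90°.

-77.93°, -163.90°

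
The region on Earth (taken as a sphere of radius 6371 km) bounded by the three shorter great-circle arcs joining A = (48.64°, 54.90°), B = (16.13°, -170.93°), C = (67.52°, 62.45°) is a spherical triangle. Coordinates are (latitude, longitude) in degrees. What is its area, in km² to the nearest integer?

8800069 km²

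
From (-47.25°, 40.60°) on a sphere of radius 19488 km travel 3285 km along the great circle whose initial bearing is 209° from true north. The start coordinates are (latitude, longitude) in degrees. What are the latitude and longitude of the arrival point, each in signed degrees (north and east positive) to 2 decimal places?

Angular distance δ = d/R = 3285/19488 = 0.16857 rad; initial bearing θ = 3.6477 rad.
sin φ₂ = sin φ₁ cos δ + cos φ₁ sin δ cos θ = (-0.7343)(0.9858) + (0.6788)(0.1678)(-0.8746) = -0.8235, so φ₂ = -55.44°.
Δλ = atan2(sin θ sin δ cos φ₁, cos δ − sin φ₁ sin φ₂) = atan2(-0.0552, 0.3811) = -8.243°.
λ₂ = 40.600° − 8.243° = 32.36°.

-55.44°, 32.36°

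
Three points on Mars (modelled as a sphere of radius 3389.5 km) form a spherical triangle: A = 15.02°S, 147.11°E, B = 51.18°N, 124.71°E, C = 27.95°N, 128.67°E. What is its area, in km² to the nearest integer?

Side lengths (central angles): a = 0.4088, b = 0.8122, c = 1.2048 rad; semiperimeter s = 1.2129.
By l'Huilier's theorem, tan(E/4) = √[tan(s/2) tan((s−a)/2) tan((s−b)/2) tan((s−c)/2)], giving spherical excess E = 0.0622 rad.
Area = E·R² = 0.0622 × (3389.5)² ≈ 714749 km².

714749 km²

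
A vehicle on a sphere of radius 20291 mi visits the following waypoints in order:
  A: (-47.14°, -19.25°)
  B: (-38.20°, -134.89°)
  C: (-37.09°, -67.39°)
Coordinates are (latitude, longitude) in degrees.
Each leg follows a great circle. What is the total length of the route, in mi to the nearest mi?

45819 mi

Leg A→B: central angle 1.3469 rad, distance 27330.6 mi.
Leg B→C: central angle 0.9112 rad, distance 18488.2 mi.
Total: 27330.6 + 18488.2 ≈ 45819 mi.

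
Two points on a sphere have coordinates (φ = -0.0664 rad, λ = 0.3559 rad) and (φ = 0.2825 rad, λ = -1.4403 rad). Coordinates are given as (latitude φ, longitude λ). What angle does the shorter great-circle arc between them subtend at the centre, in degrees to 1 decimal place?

103.5°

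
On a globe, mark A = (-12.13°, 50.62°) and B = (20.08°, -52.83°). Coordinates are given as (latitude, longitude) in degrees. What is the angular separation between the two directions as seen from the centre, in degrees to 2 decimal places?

With latitudes φ₁ = -12.130°, φ₂ = 20.080° and longitude difference Δλ = -103.450°:
Haversine: a = sin²(Δφ/2) + cos φ₁ cos φ₂ sin²(Δλ/2) = 0.0769 + (0.9777)(0.9392)(0.6163) = 0.64286.
Central angle c = 2·arcsin(√a) = 1.86056 rad.
So the angular separation is 106.60°.

106.60°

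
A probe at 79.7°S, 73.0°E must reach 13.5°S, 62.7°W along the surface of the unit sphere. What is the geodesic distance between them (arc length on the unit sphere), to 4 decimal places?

In radians: φ₁ = -1.3910, φ₂ = -0.2356, Δλ = -135.700° = -2.3684 rad.
cos c = sin φ₁ sin φ₂ + cos φ₁ cos φ₂ cos Δλ = (-0.9839)(-0.2334) + (0.1788)(0.9724)(-0.7157) = 0.10525,
so c = arccos(0.10525) = 1.46535 rad.
On the unit sphere the arc length equals the central angle: 1.4653.

1.4653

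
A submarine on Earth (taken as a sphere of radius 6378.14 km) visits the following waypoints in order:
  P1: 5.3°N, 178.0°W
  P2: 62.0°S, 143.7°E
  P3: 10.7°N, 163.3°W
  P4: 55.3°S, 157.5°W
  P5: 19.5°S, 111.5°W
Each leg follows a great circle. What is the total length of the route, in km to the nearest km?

30362 km

Leg P1→P2: central angle 1.2815 rad, distance 8173.5 km.
Leg P2→P3: central angle 1.4569 rad, distance 9292.1 km.
Leg P3→P4: central angle 1.1550 rad, distance 7367.1 km.
Leg P4→P5: central angle 0.8669 rad, distance 5529.1 km.
Total: 8173.5 + 9292.1 + 7367.1 + 5529.1 ≈ 30362 km.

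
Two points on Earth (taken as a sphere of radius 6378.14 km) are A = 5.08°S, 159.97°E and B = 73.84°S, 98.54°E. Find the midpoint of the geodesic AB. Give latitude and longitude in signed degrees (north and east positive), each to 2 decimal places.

-42.24°, 147.76°

Central angle δ = 1.3514 rad. Interpolating on the sphere with fraction f = 0.5:
P = [sin((1−f)δ)·A + sin(fδ)·B] / sin δ = 0.6408·A + 0.6408·B in Cartesian coordinates,
giving P = (-0.6262, 0.3950, -0.6722), i.e. latitude -42.24°, longitude 147.76°.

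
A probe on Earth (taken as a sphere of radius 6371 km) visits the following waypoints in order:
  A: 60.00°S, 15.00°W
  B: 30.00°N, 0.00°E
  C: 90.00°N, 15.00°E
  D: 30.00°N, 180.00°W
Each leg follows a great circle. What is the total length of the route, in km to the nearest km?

Leg A→B: central angle 1.5856 rad, distance 10101.5 km.
Leg B→C: central angle 1.0472 rad, distance 6671.7 km.
Leg C→D: central angle 1.0472 rad, distance 6671.7 km.
Total: 10101.5 + 6671.7 + 6671.7 ≈ 23445 km.

23445 km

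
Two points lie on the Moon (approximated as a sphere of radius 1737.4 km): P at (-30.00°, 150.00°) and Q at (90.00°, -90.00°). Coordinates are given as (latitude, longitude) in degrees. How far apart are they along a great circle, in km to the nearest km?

With latitudes φ₁ = -30.000°, φ₂ = 90.000° and longitude difference Δλ = 120.000°:
Haversine: a = sin²(Δφ/2) + cos φ₁ cos φ₂ sin²(Δλ/2) = 0.7500 + (0.8660)(0.0000)(0.7500) = 0.75000.
Central angle c = 2·arcsin(√a) = 2.09440 rad.
Distance = R·c = 1737.4 × 2.0944 ≈ 3639 km.

3639 km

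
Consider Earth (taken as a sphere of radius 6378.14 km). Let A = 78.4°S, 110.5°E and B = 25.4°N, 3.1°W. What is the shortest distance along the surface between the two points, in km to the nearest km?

Let φ₁ = -1.3683 rad, φ₂ = 0.4433 rad, and Δλ = -1.9827 rad.
cos c = sin φ₁ sin φ₂ + cos φ₁ cos φ₂ cos Δλ = (-0.9796)(0.4289) + (0.2011)(0.9033)(-0.4003) = -0.49289,
so c = arccos(-0.49289) = 2.08621 rad.
Distance = R·c = 6378.14 × 2.0862 ≈ 13306 km.

13306 km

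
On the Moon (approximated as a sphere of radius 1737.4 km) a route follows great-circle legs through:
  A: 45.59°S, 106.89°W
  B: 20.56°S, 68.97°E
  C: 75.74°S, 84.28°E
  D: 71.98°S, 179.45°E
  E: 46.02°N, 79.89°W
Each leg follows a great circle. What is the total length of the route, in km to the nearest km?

Leg A→B: central angle 1.9852 rad, distance 3449.1 km.
Leg B→C: central angle 0.9730 rad, distance 1690.5 km.
Leg C→D: central angle 0.4158 rad, distance 722.5 km.
Leg D→E: central angle 2.3804 rad, distance 4135.7 km.
Total: 3449.1 + 1690.5 + 722.5 + 4135.7 ≈ 9998 km.

9998 km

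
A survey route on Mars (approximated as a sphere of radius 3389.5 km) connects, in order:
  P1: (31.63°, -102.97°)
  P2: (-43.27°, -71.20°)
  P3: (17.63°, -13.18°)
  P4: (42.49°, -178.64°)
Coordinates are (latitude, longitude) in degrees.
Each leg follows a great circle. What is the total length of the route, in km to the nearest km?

Leg P1→P2: central angle 1.4024 rad, distance 4753.4 km.
Leg P2→P3: central angle 1.4102 rad, distance 4779.8 km.
Leg P3→P4: central angle 2.0665 rad, distance 7004.5 km.
Total: 4753.4 + 4779.8 + 7004.5 ≈ 16538 km.

16538 km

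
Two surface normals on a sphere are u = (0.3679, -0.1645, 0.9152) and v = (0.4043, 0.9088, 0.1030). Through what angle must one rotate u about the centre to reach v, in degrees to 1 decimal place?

84.6°

u·v = 0.0935; |u| = 1.0000, |v| = 1.0000.
cos θ = (u·v)/(|u||v|) = 0.0935, so θ = 84.6°.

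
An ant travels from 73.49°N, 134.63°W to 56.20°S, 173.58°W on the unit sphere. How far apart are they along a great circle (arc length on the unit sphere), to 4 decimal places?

In radians: φ₁ = 1.2826, φ₂ = -0.9809, Δλ = -38.950° = -0.6798 rad.
cos c = sin φ₁ sin φ₂ + cos φ₁ cos φ₂ cos Δλ = (0.9588)(-0.8310) + (0.2842)(0.5563)(0.7777) = -0.67378,
so c = arccos(-0.67378) = 2.31011 rad.
On the unit sphere the arc length equals the central angle: 2.3101.

2.3101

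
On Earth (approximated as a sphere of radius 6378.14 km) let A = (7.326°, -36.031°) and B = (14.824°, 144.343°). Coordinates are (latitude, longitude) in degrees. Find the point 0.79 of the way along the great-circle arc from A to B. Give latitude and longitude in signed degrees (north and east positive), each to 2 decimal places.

Central angle δ = 2.7549 rad. Interpolating on the sphere with fraction f = 0.79:
P = [sin((1−f)δ)·A + sin(fδ)·B] / sin δ = 1.4501·A + 2.1803·B in Cartesian coordinates,
giving P = (-0.5495, 0.3827, 0.7427), i.e. latitude 47.97°, longitude 145.15°.

47.97°, 145.15°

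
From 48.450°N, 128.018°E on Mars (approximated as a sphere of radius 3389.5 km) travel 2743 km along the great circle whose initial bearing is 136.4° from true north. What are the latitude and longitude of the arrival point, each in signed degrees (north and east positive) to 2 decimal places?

9.72°, 158.44°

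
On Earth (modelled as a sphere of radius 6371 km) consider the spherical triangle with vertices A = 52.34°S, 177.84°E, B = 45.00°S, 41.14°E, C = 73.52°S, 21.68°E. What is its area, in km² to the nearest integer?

8569802 km²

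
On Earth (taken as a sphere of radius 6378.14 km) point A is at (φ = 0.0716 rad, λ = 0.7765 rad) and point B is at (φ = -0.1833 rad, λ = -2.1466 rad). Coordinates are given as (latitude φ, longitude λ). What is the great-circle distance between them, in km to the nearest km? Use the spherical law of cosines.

Let φ₁ = 0.0716 rad, φ₂ = -0.1833 rad, and Δλ = -2.9231 rad.
cos c = sin φ₁ sin φ₂ + cos φ₁ cos φ₂ cos Δλ = (0.0715)(-0.1823) + (0.9974)(0.9832)(-0.9762) = -0.97045,
so c = arccos(-0.97045) = 2.89789 rad.
Distance = R·c = 6378.14 × 2.8979 ≈ 18483 km.

18483 km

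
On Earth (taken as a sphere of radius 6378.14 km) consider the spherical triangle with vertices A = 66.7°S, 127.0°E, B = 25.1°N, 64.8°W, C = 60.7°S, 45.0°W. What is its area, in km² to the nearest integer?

Side lengths (central angles): a = 1.5237, b = 0.9157, c = 2.4042 rad; semiperimeter s = 2.4218.
By l'Huilier's theorem, tan(E/4) = √[tan(s/2) tan((s−a)/2) tan((s−b)/2) tan((s−c)/2)], giving spherical excess E = 0.4097 rad.
Area = E·R² = 0.4097 × (6378.14)² ≈ 16666820 km².

16666820 km²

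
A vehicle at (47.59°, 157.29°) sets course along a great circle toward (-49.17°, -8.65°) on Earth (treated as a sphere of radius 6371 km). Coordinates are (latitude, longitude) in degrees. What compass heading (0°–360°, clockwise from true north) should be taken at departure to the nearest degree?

255°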